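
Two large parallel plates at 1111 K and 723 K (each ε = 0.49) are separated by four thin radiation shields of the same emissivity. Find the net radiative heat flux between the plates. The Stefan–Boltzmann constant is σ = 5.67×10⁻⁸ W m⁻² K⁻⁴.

Each of the 5 gaps contributes resistance (2/ε − 1) = 2/0.49 − 1 = 3.082; total = 15.41.
q = σ(T₁⁴ − T₂⁴) / 15.41 = 5.67×10⁻⁸ × 1.25×10^12 / 15.41 = 4600 W/m².

q ≈ 4600 W/m²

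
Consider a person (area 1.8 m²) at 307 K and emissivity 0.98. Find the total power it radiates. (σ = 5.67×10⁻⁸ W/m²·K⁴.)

P = εσAT⁴ = 0.98 × 5.67×10⁻⁸ × 1.80 × (307)⁴ = 0.98 × 5.67×10⁻⁸ × 1.80 × 8.88×10^9.
P = 888 W.

P ≈ 888 W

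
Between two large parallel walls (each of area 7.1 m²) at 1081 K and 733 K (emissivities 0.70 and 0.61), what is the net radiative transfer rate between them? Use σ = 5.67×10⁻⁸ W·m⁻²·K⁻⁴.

For two large parallel gray plates, q = σ(T₁⁴ − T₂⁴) / (1/ε₁ + 1/ε₂ − 1).
1/ε₁ + 1/ε₂ − 1 = 1/0.70 + 1/0.61 − 1 = 2.068.
T₁⁴ − T₂⁴ = 1.37×10^12 − 2.89×10^11 = 1.08×10^12 K⁴.
q = 5.67×10⁻⁸ × 1.08×10^12 / 2.068 = 29500 W/m².
Q = q·A = 29500 × 7.1 = 2.10×10^5 W.

Q ≈ 2.10×10^5 W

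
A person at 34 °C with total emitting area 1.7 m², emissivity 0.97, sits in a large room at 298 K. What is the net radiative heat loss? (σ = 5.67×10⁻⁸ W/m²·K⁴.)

Q ≈ 93.2 W

Convert: 34 °C = 307 K.
Q = εσA(T⁴ − T_s⁴). T⁴ − T_s⁴ = (307)⁴ − (298)⁴ = 8.88×10^9 − 7.89×10^9 = 9.97×10^8 K⁴.
Q = 0.97 × 5.67×10⁻⁸ × 1.70 × 9.97×10^8 = 93.2 W.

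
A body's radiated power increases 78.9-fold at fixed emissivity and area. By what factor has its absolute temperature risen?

factor ≈ 2.98

P ∝ T⁴ ⇒ T ∝ P^(1/4), so T scales by (78.9)^(1/4) = 2.98.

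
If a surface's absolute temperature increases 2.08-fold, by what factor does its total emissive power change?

P ∝ T⁴, so the power scales as (2.08)⁴ = 18.7.

factor ≈ 18.7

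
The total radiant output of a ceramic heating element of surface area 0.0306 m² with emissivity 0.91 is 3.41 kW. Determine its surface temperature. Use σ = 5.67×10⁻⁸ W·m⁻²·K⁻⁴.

From P = εσAT⁴, T = (P / εσA)^(1/4) = (3410 / (0.91 × 5.67×10⁻⁸ × 0.0306))^(1/4).
T = (2.16×10^12)^(1/4) = 1210 K.

T ≈ 1210 K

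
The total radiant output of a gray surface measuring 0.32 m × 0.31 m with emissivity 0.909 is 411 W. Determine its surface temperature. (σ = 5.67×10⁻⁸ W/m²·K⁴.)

T ≈ 532 K

A = 0.32 × 0.31 = 0.0992 m².
From P = εσAT⁴, T = (P / εσA)^(1/4) = (411 / (0.909 × 5.67×10⁻⁸ × 0.0992))^(1/4).
T = (8.04×10^10)^(1/4) = 532 K.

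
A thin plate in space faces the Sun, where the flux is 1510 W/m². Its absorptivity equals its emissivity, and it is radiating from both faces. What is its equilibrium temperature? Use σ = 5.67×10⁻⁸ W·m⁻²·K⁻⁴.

T ≈ 340 K

Absorbed flux αS = emitted flux 2εσT⁴ per unit area; with α = ε this gives T = (S/2σ)^(1/4).
T = (1510 / (2 × 5.67×10⁻⁸))^(1/4) = (1.33×10^10)^(1/4).
T = 340 K.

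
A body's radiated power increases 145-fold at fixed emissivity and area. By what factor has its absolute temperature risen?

factor ≈ 3.47

P ∝ T⁴ ⇒ T ∝ P^(1/4), so T scales by (145)^(1/4) = 3.47.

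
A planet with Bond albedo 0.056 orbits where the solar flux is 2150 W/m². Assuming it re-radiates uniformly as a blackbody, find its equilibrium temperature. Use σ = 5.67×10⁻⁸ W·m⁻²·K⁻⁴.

Power absorbed = (1−a)S·πR²; power emitted = 4πR²σT⁴. Equating and cancelling πR²:
T = ((1−a)S / 4σ)^(1/4) = (2030 / (4 × 5.67×10⁻⁸))^(1/4) = (8.95×10^9)^(1/4).
T = 308 K.

T ≈ 308 K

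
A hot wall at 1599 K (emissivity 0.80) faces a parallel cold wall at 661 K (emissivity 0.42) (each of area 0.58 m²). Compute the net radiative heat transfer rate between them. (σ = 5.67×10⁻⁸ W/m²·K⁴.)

For two large parallel gray plates, q = σ(T₁⁴ − T₂⁴) / (1/ε₁ + 1/ε₂ − 1).
1/ε₁ + 1/ε₂ − 1 = 1/0.80 + 1/0.42 − 1 = 2.631.
T₁⁴ − T₂⁴ = 6.54×10^12 − 1.91×10^11 = 6.35×10^12 K⁴.
q = 5.67×10⁻⁸ × 6.35×10^12 / 2.631 = 1.37×10^5 W/m².
Q = q·A = 1.37×10^5 × 0.58 = 79300 W.

Q ≈ 79300 W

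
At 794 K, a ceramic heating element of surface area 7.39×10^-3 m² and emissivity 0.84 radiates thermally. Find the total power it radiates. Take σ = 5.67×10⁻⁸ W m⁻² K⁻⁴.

Stefan–Boltzmann: P = εσAT⁴ = 0.84 × 5.67×10⁻⁸ × 7.39×10^-3 × (794)⁴ = 0.84 × 5.67×10⁻⁸ × 7.39×10^-3 × 3.97×10^11.
P = 140 W.

P ≈ 140 W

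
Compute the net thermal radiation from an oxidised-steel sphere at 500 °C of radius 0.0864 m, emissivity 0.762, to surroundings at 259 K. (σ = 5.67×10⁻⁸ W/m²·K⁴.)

A = 4πr² = 4π × (0.0864)² = 0.0938 m².
Convert: 500 °C = 773 K.
Q = εσA(T⁴ − T_s⁴). T⁴ − T_s⁴ = (773)⁴ − (259)⁴ = 3.57×10^11 − 4.50×10^9 = 3.53×10^11 K⁴.
Q = 0.762 × 5.67×10⁻⁸ × 0.0938 × 3.53×10^11 = 1430 W.

Q ≈ 1430 W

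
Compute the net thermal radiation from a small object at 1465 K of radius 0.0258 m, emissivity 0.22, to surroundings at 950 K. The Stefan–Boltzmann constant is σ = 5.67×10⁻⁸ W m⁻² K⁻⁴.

Q ≈ 396 W

A = 4πr² = 4π × (0.0258)² = 8.36×10^-3 m².
Q = εσA(T⁴ − T_s⁴). T⁴ − T_s⁴ = (1465)⁴ − (950)⁴ = 4.61×10^12 − 8.15×10^11 = 3.79×10^12 K⁴.
Q = 0.22 × 5.67×10⁻⁸ × 8.36×10^-3 × 3.79×10^12 = 396 W.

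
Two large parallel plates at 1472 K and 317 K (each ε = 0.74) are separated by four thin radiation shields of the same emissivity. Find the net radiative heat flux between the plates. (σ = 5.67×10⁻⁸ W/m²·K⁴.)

Each of the 5 gaps contributes resistance (2/ε − 1) = 2/0.74 − 1 = 1.703; total = 8.514.
q = σ(T₁⁴ − T₂⁴) / 8.514 = 5.67×10⁻⁸ × 4.68×10^12 / 8.514 = 31200 W/m².

q ≈ 31200 W/m²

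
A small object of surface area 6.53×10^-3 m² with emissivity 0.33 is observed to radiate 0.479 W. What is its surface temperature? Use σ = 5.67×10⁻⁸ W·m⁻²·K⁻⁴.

From P = εσAT⁴, T = (P / εσA)^(1/4) = (0.479 / (0.33 × 5.67×10⁻⁸ × 6.53×10^-3))^(1/4).
T = (3.92×10^9)^(1/4) = 250 K.

T ≈ 250 K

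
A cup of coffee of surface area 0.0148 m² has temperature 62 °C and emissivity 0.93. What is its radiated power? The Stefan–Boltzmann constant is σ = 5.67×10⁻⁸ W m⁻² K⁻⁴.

62 °C = 335 K.
Stefan–Boltzmann: P = εσAT⁴ = 0.93 × 5.67×10⁻⁸ × 0.0148 × (335)⁴ = 0.93 × 5.67×10⁻⁸ × 0.0148 × 1.26×10^10.
P = 9.83 W.

P ≈ 9.83 W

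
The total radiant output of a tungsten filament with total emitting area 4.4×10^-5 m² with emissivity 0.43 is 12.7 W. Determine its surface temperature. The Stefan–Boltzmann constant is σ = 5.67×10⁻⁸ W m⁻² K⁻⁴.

T ≈ 1850 K

From P = εσAT⁴, T = (P / εσA)^(1/4) = (12.7 / (0.43 × 5.67×10⁻⁸ × 4.40×10^-5))^(1/4).
T = (1.18×10^13)^(1/4) = 1850 K.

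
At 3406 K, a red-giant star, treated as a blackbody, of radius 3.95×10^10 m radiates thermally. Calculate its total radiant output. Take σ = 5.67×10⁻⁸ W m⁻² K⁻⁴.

P ≈ 1.50×10^29 W

A = 4πr² = 4π × (3.95×10^10)² = 1.96×10^22 m².
P = σAT⁴ = 5.67×10⁻⁸ × 1.96×10^22 × (3406)⁴ = 5.67×10⁻⁸ × 1.96×10^22 × 1.35×10^14.
P = 1.50×10^29 W.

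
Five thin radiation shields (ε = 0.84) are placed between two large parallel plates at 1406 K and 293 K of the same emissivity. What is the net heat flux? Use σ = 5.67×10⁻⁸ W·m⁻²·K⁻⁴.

q ≈ 26700 W/m²

Each of the 6 gaps contributes resistance (2/ε − 1) = 2/0.84 − 1 = 1.381; total = 8.286.
q = σ(T₁⁴ − T₂⁴) / 8.286 = 5.67×10⁻⁸ × 3.90×10^12 / 8.286 = 26700 W/m².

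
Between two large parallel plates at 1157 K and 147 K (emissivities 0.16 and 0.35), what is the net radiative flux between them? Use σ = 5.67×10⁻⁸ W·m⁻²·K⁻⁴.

q ≈ 12500 W/m²

For two large parallel gray plates, q = σ(T₁⁴ − T₂⁴) / (1/ε₁ + 1/ε₂ − 1).
1/ε₁ + 1/ε₂ − 1 = 1/0.16 + 1/0.35 − 1 = 8.107.
T₁⁴ − T₂⁴ = 1.79×10^12 − 4.67×10^8 = 1.79×10^12 K⁴.
q = 5.67×10⁻⁸ × 1.79×10^12 / 8.107 = 12500 W/m².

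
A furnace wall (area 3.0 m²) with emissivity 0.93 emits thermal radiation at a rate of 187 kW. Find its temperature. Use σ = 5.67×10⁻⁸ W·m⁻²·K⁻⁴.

From P = εσAT⁴, T = (P / εσA)^(1/4) = (1.87×10^5 / (0.93 × 5.67×10⁻⁸ × 3.00))^(1/4).
T = (1.18×10^12)^(1/4) = 1040 K.

T ≈ 1040 K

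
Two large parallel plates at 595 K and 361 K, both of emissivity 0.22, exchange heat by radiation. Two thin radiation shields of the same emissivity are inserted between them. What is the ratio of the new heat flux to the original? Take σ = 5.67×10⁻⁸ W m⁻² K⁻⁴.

With N identical shields there are N+1 = 3 gaps in series, each with the same radiative resistance, so the flux falls to 1/(N+1) of its unshielded value.

ratio ≈ 0.333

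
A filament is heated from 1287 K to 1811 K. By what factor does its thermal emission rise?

P ∝ T⁴, so the ratio is (1811/1287)⁴ = (1.407)⁴ = 3.92.

ratio ≈ 3.92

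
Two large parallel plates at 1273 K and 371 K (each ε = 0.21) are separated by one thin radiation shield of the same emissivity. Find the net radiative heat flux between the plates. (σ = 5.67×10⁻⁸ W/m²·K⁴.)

Each of the 2 gaps contributes resistance (2/ε − 1) = 2/0.21 − 1 = 8.524; total = 17.05.
q = σ(T₁⁴ − T₂⁴) / 17.05 = 5.67×10⁻⁸ × 2.61×10^12 / 17.05 = 8670 W/m².

q ≈ 8670 W/m²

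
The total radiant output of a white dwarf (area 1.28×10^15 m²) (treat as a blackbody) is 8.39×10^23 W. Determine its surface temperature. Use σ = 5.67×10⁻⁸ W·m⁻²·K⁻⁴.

T ≈ 10400 K

From P = σAT⁴, T = (P / σA)^(1/4) = (8.39×10^23 / (5.67×10⁻⁸ × 1.28×10^15))^(1/4).
T = (1.16×10^16)^(1/4) = 10400 K.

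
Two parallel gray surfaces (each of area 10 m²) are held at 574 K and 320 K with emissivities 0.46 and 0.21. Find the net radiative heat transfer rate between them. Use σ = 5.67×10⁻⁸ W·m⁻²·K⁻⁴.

For two large parallel gray plates, q = σ(T₁⁴ − T₂⁴) / (1/ε₁ + 1/ε₂ − 1).
1/ε₁ + 1/ε₂ − 1 = 1/0.46 + 1/0.21 − 1 = 5.936.
T₁⁴ − T₂⁴ = 1.09×10^11 − 1.05×10^10 = 9.81×10^10 K⁴.
q = 5.67×10⁻⁸ × 9.81×10^10 / 5.936 = 937 W/m².
Q = q·A = 937 × 10 = 9370 W.

Q ≈ 9370 W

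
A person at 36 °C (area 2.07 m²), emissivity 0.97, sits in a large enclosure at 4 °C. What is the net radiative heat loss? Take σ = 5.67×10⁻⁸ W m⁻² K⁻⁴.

Q ≈ 368 W

Convert: 36 °C = 309 K; 4 °C = 277 K.
Q = εσA(T⁴ − T_s⁴). T⁴ − T_s⁴ = (309)⁴ − (277)⁴ = 9.12×10^9 − 5.89×10^9 = 3.23×10^9 K⁴.
Q = 0.97 × 5.67×10⁻⁸ × 2.07 × 3.23×10^9 = 368 W.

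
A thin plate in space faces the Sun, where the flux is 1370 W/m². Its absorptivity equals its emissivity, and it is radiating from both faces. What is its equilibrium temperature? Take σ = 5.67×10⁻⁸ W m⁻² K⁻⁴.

T ≈ 332 K

Absorbed flux αS = emitted flux 2εσT⁴ per unit area; with α = ε this gives T = (S/2σ)^(1/4).
T = (1370 / (2 × 5.67×10⁻⁸))^(1/4) = (1.21×10^10)^(1/4).
T = 332 K.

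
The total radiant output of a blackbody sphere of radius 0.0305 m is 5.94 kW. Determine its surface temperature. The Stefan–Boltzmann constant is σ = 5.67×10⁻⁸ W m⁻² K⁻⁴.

T ≈ 1730 K

A = 4πr² = 4π × (0.0305)² = 0.0117 m².
From P = σAT⁴, T = (P / σA)^(1/4) = (5940 / (5.67×10⁻⁸ × 0.0117))^(1/4).
T = (8.96×10^12)^(1/4) = 1730 K.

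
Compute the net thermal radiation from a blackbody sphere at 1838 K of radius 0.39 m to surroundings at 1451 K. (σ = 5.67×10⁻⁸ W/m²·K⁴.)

A = 4πr² = 4π × (0.39)² = 1.91 m².
Q = σA(T⁴ − T_s⁴). T⁴ − T_s⁴ = (1838)⁴ − (1451)⁴ = 1.14×10^13 − 4.43×10^12 = 6.98×10^12 K⁴.
Q = 5.67×10⁻⁸ × 1.91 × 6.98×10^12 = 7.56×10^5 W.

Q ≈ 7.56×10^5 W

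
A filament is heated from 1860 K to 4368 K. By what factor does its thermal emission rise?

P ∝ T⁴, so the ratio is (4368/1860)⁴ = (2.348)⁴ = 30.4.

ratio ≈ 30.4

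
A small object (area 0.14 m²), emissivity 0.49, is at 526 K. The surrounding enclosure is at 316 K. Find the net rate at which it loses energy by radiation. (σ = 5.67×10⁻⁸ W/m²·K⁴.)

Q ≈ 259 W

Q = εσA(T⁴ − T_s⁴). T⁴ − T_s⁴ = (526)⁴ − (316)⁴ = 7.65×10^10 − 9.97×10^9 = 6.66×10^10 K⁴.
Q = 0.49 × 5.67×10⁻⁸ × 0.140 × 6.66×10^10 = 259 W.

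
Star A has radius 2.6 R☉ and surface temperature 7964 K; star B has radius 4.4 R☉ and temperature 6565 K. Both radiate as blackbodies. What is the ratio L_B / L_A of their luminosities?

L = 4πR²σT⁴ ∝ R²T⁴, so L_B/L_A = (4.4/2.6)² × (6565/7964)⁴ = 2.86 × 0.462 = 1.32.

L_B/L_A ≈ 1.32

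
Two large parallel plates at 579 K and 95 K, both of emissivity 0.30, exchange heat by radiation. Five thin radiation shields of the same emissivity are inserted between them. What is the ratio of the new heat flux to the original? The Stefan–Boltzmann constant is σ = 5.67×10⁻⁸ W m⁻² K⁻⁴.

With N identical shields there are N+1 = 6 gaps in series, each with the same radiative resistance, so the flux falls to 1/(N+1) of its unshielded value.

ratio ≈ 0.167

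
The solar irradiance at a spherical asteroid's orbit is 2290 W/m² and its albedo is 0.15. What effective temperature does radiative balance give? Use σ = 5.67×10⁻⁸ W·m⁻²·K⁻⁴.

Power absorbed = (1−a)S·πR²; power emitted = 4πR²σT⁴. Equating and cancelling πR²:
T = ((1−a)S / 4σ)^(1/4) = (1950 / (4 × 5.67×10⁻⁸))^(1/4) = (8.58×10^9)^(1/4).
T = 304 K.

T ≈ 304 K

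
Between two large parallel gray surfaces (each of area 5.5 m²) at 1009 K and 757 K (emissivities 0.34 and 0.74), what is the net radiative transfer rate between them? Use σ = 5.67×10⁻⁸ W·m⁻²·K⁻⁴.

Q ≈ 67100 W

For two large parallel gray plates, q = σ(T₁⁴ − T₂⁴) / (1/ε₁ + 1/ε₂ − 1).
1/ε₁ + 1/ε₂ − 1 = 1/0.34 + 1/0.74 − 1 = 3.293.
T₁⁴ − T₂⁴ = 1.04×10^12 − 3.28×10^11 = 7.08×10^11 K⁴.
q = 5.67×10⁻⁸ × 7.08×10^11 / 3.293 = 12200 W/m².
Q = q·A = 12200 × 5.5 = 67100 W.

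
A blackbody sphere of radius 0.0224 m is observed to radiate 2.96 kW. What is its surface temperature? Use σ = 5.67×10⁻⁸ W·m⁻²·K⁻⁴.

T ≈ 1700 K

A = 4πr² = 4π × (0.0224)² = 6.31×10^-3 m².
From P = σAT⁴, T = (P / σA)^(1/4) = (2960 / (5.67×10⁻⁸ × 6.31×10^-3))^(1/4).
T = (8.28×10^12)^(1/4) = 1700 K.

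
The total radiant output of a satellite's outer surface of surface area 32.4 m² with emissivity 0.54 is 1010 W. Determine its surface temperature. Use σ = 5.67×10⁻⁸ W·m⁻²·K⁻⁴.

From P = εσAT⁴, T = (P / εσA)^(1/4) = (1010 / (0.54 × 5.67×10⁻⁸ × 32.4))^(1/4).
T = (1.02×10^9)^(1/4) = 179 K.

T ≈ 179 K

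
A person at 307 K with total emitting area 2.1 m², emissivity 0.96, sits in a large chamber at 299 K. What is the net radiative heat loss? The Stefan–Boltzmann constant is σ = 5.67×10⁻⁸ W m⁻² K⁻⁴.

Q = εσA(T⁴ − T_s⁴). T⁴ − T_s⁴ = (307)⁴ − (299)⁴ = 8.88×10^9 − 7.99×10^9 = 8.90×10^8 K⁴.
Q = 0.96 × 5.67×10⁻⁸ × 2.10 × 8.90×10^8 = 102 W.

Q ≈ 102 W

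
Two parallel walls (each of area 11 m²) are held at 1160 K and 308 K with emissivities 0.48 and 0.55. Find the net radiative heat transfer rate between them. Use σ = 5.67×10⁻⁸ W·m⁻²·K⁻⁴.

For two large parallel gray plates, q = σ(T₁⁴ − T₂⁴) / (1/ε₁ + 1/ε₂ − 1).
1/ε₁ + 1/ε₂ − 1 = 1/0.48 + 1/0.55 − 1 = 2.902.
T₁⁴ − T₂⁴ = 1.81×10^12 − 9.00×10^9 = 1.80×10^12 K⁴.
q = 5.67×10⁻⁸ × 1.80×10^12 / 2.902 = 35200 W/m².
Q = q·A = 35200 × 11 = 3.87×10^5 W.

Q ≈ 3.87×10^5 W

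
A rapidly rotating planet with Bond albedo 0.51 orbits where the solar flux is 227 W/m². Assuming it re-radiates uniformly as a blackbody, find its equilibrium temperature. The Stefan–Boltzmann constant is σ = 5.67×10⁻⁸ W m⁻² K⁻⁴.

Power absorbed = (1−a)S·πR²; power emitted = 4πR²σT⁴. Equating and cancelling πR²:
T = ((1−a)S / 4σ)^(1/4) = (111 / (4 × 5.67×10⁻⁸))^(1/4) = (4.90×10^8)^(1/4).
T = 149 K.

T ≈ 149 K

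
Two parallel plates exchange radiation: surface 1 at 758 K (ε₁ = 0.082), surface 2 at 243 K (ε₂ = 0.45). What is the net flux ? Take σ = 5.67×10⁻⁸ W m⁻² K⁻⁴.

For two large parallel gray plates, q = σ(T₁⁴ − T₂⁴) / (1/ε₁ + 1/ε₂ − 1).
1/ε₁ + 1/ε₂ − 1 = 1/0.082 + 1/0.45 − 1 = 13.42.
T₁⁴ − T₂⁴ = 3.30×10^11 − 3.49×10^9 = 3.27×10^11 K⁴.
q = 5.67×10⁻⁸ × 3.27×10^11 / 13.42 = 1380 W/m².

q ≈ 1380 W/m²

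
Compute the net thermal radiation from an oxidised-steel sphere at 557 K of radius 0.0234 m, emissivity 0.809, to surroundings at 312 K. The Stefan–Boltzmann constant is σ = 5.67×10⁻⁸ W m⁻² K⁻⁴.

Q ≈ 27.4 W

A = 4πr² = 4π × (0.0234)² = 6.88×10^-3 m².
Q = εσA(T⁴ − T_s⁴). T⁴ − T_s⁴ = (557)⁴ − (312)⁴ = 9.63×10^10 − 9.48×10^9 = 8.68×10^10 K⁴.
Q = 0.809 × 5.67×10⁻⁸ × 6.88×10^-3 × 8.68×10^10 = 27.4 W.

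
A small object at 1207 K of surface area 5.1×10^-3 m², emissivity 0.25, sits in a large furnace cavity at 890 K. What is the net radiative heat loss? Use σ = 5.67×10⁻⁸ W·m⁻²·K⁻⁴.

Q = εσA(T⁴ − T_s⁴). T⁴ − T_s⁴ = (1207)⁴ − (890)⁴ = 2.12×10^12 − 6.27×10^11 = 1.49×10^12 K⁴.
Q = 0.25 × 5.67×10⁻⁸ × 5.10×10^-3 × 1.49×10^12 = 108 W.

Q ≈ 108 W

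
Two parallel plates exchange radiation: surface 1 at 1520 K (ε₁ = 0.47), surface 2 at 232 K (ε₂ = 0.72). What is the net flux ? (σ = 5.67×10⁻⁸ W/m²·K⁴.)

q ≈ 1.20×10^5 W/m²

For two large parallel gray plates, q = σ(T₁⁴ − T₂⁴) / (1/ε₁ + 1/ε₂ − 1).
1/ε₁ + 1/ε₂ − 1 = 1/0.47 + 1/0.72 − 1 = 2.517.
T₁⁴ − T₂⁴ = 5.34×10^12 − 2.90×10^9 = 5.34×10^12 K⁴.
q = 5.67×10⁻⁸ × 5.34×10^12 / 2.517 = 1.20×10^5 W/m².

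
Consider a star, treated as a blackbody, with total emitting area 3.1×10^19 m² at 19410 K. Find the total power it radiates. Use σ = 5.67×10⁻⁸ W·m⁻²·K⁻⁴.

P ≈ 2.49×10^29 W

P = σAT⁴ = 5.67×10⁻⁸ × 3.10×10^19 × (19410)⁴ = 5.67×10⁻⁸ × 3.10×10^19 × 1.42×10^17.
P = 2.49×10^29 W.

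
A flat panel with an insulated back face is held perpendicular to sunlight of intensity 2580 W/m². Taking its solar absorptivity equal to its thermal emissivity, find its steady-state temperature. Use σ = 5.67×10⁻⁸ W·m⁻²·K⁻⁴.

Absorbed flux αS = emitted flux εσT⁴ (one radiating face); with α = ε, T = (S/σ)^(1/4).
T = (2580 / 5.67×10⁻⁸)^(1/4) = (4.55×10^10)^(1/4).
T = 462 K.

T ≈ 462 K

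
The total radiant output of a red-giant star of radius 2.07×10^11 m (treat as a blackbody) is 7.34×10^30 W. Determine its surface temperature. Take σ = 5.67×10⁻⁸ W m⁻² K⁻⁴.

A = 4πr² = 4π × (2.07×10^11)² = 5.38×10^23 m².
From P = σAT⁴, T = (P / σA)^(1/4) = (7.34×10^30 / (5.67×10⁻⁸ × 5.38×10^23))^(1/4).
T = (2.40×10^14)^(1/4) = 3940 K.

T ≈ 3940 K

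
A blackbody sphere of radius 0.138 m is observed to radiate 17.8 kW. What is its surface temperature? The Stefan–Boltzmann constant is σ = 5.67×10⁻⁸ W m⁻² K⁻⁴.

T ≈ 1070 K

A = 4πr² = 4π × (0.138)² = 0.239 m².
From P = σAT⁴, T = (P / σA)^(1/4) = (17800 / (5.67×10⁻⁸ × 0.239))^(1/4).
T = (1.31×10^12)^(1/4) = 1070 K.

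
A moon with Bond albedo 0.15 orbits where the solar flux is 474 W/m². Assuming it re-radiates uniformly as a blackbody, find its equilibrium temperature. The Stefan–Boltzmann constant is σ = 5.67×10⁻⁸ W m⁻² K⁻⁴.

T ≈ 205 K

Power absorbed = (1−a)S·πR²; power emitted = 4πR²σT⁴. Equating and cancelling πR²:
T = ((1−a)S / 4σ)^(1/4) = (403 / (4 × 5.67×10⁻⁸))^(1/4) = (1.78×10^9)^(1/4).
T = 205 K.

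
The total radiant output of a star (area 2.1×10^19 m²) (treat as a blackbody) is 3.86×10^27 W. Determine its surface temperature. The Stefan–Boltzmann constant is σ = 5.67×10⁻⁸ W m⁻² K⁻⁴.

T ≈ 7550 K

From P = σAT⁴, T = (P / σA)^(1/4) = (3.86×10^27 / (5.67×10⁻⁸ × 2.10×10^19))^(1/4).
T = (3.24×10^15)^(1/4) = 7550 K.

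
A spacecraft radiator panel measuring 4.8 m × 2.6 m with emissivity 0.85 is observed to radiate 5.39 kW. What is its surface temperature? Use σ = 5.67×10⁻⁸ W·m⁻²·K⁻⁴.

T ≈ 308 K

A = 4.8 × 2.6 = 12.5 m².
From P = εσAT⁴, T = (P / εσA)^(1/4) = (5390 / (0.85 × 5.67×10⁻⁸ × 12.5))^(1/4).
T = (8.96×10^9)^(1/4) = 308 K.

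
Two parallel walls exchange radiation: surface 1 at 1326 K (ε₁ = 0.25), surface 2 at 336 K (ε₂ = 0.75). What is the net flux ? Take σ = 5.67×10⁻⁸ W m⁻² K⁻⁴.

For two large parallel gray plates, q = σ(T₁⁴ − T₂⁴) / (1/ε₁ + 1/ε₂ − 1).
1/ε₁ + 1/ε₂ − 1 = 1/0.25 + 1/0.75 − 1 = 4.333.
T₁⁴ − T₂⁴ = 3.09×10^12 − 1.27×10^10 = 3.08×10^12 K⁴.
q = 5.67×10⁻⁸ × 3.08×10^12 / 4.333 = 40300 W/m².

q ≈ 40300 W/m²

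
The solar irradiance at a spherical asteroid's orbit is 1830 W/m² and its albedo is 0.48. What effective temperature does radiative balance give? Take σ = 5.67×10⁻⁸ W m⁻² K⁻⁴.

T ≈ 255 K

Power absorbed = (1−a)S·πR²; power emitted = 4πR²σT⁴. Equating and cancelling πR²:
T = ((1−a)S / 4σ)^(1/4) = (952 / (4 × 5.67×10⁻⁸))^(1/4) = (4.20×10^9)^(1/4).
T = 255 K.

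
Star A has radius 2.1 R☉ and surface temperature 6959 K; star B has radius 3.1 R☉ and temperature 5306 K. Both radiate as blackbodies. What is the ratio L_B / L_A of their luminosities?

L = 4πR²σT⁴ ∝ R²T⁴, so L_B/L_A = (3.1/2.1)² × (5306/6959)⁴ = 2.18 × 0.338 = 0.736.

L_B/L_A ≈ 0.736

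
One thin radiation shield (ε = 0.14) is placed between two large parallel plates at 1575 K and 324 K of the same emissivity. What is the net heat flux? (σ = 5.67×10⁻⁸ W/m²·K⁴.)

Each of the 2 gaps contributes resistance (2/ε − 1) = 2/0.14 − 1 = 13.29; total = 26.57.
q = σ(T₁⁴ − T₂⁴) / 26.57 = 5.67×10⁻⁸ × 6.14×10^12 / 26.57 = 13100 W/m².

q ≈ 13100 W/m²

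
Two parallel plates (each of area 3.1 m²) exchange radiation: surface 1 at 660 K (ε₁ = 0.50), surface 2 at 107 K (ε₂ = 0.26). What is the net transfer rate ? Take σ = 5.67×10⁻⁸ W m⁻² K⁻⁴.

For two large parallel gray plates, q = σ(T₁⁴ − T₂⁴) / (1/ε₁ + 1/ε₂ − 1).
1/ε₁ + 1/ε₂ − 1 = 1/0.50 + 1/0.26 − 1 = 4.846.
T₁⁴ − T₂⁴ = 1.90×10^11 − 1.31×10^8 = 1.90×10^11 K⁴.
q = 5.67×10⁻⁸ × 1.90×10^11 / 4.846 = 2220 W/m².
Q = q·A = 2220 × 3.1 = 6880 W.

Q ≈ 6880 W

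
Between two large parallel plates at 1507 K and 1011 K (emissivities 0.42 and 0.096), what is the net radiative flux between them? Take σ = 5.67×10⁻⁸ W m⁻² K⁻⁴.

q ≈ 19800 W/m²

For two large parallel gray plates, q = σ(T₁⁴ − T₂⁴) / (1/ε₁ + 1/ε₂ − 1).
1/ε₁ + 1/ε₂ − 1 = 1/0.42 + 1/0.096 − 1 = 11.80.
T₁⁴ − T₂⁴ = 5.16×10^12 − 1.04×10^12 = 4.11×10^12 K⁴.
q = 5.67×10⁻⁸ × 4.11×10^12 / 11.80 = 19800 W/m².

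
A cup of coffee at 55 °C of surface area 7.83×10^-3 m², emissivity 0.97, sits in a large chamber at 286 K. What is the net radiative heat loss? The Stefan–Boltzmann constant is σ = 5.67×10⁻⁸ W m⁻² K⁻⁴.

Q ≈ 2.10 W

Convert: 55 °C = 328 K.
Q = εσA(T⁴ − T_s⁴). T⁴ − T_s⁴ = (328)⁴ − (286)⁴ = 1.16×10^10 − 6.69×10^9 = 4.88×10^9 K⁴.
Q = 0.97 × 5.67×10⁻⁸ × 7.83×10^-3 × 4.88×10^9 = 2.10 W.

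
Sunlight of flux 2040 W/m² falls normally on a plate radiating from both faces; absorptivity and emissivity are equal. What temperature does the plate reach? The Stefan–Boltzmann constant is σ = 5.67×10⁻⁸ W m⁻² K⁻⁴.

Absorbed flux αS = emitted flux 2εσT⁴ per unit area; with α = ε this gives T = (S/2σ)^(1/4).
T = (2040 / (2 × 5.67×10⁻⁸))^(1/4) = (1.80×10^10)^(1/4).
T = 366 K.

T ≈ 366 K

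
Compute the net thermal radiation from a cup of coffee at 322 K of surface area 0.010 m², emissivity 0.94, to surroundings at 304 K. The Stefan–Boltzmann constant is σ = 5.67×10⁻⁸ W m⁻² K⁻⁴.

Q = εσA(T⁴ − T_s⁴). T⁴ − T_s⁴ = (322)⁴ − (304)⁴ = 1.08×10^10 − 8.54×10^9 = 2.21×10^9 K⁴.
Q = 0.94 × 5.67×10⁻⁸ × 0.0100 × 2.21×10^9 = 1.18 W.

Q ≈ 1.18 W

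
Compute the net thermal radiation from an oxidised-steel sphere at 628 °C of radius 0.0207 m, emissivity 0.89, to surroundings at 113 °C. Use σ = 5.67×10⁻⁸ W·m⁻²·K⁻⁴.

A = 4πr² = 4π × (0.0207)² = 5.38×10^-3 m².
Convert: 628 °C = 901 K; 113 °C = 386 K.
Q = εσA(T⁴ − T_s⁴). T⁴ − T_s⁴ = (901)⁴ − (386)⁴ = 6.59×10^11 − 2.22×10^10 = 6.37×10^11 K⁴.
Q = 0.89 × 5.67×10⁻⁸ × 5.38×10^-3 × 6.37×10^11 = 173 W.

Q ≈ 173 W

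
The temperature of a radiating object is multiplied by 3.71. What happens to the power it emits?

factor ≈ 189

P ∝ T⁴, so the power scales as (3.71)⁴ = 189.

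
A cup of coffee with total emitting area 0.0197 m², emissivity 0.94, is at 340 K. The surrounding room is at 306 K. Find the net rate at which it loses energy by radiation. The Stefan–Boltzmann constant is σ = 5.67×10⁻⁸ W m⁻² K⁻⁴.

Q = εσA(T⁴ − T_s⁴). T⁴ − T_s⁴ = (340)⁴ − (306)⁴ = 1.34×10^10 − 8.77×10^9 = 4.60×10^9 K⁴.
Q = 0.94 × 5.67×10⁻⁸ × 0.0197 × 4.60×10^9 = 4.83 W.

Q ≈ 4.83 W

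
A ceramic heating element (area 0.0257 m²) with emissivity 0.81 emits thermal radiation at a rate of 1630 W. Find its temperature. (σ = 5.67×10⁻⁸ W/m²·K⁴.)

T ≈ 1080 K

From P = εσAT⁴, T = (P / εσA)^(1/4) = (1630 / (0.81 × 5.67×10⁻⁸ × 0.0257))^(1/4).
T = (1.38×10^12)^(1/4) = 1080 K.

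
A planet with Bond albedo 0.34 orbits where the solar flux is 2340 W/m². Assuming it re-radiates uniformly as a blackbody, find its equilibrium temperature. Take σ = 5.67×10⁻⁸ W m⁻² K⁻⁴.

Power absorbed = (1−a)S·πR²; power emitted = 4πR²σT⁴. Equating and cancelling πR²:
T = ((1−a)S / 4σ)^(1/4) = (1540 / (4 × 5.67×10⁻⁸))^(1/4) = (6.81×10^9)^(1/4).
T = 287 K.

T ≈ 287 K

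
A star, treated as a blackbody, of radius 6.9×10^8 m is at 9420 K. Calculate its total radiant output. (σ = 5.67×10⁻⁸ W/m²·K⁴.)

A = 4πr² = 4π × (6.9×10^8)² = 5.98×10^18 m².
P = σAT⁴ = 5.67×10⁻⁸ × 5.98×10^18 × (9420)⁴ = 5.67×10⁻⁸ × 5.98×10^18 × 7.87×10^15.
P = 2.67×10^27 W.

P ≈ 2.67×10^27 W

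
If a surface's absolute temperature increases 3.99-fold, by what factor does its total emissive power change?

P ∝ T⁴, so the power scales as (3.99)⁴ = 253.

factor ≈ 253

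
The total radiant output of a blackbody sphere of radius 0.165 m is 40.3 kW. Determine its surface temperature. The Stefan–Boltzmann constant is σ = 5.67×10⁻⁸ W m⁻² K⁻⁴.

T ≈ 1200 K

A = 4πr² = 4π × (0.165)² = 0.342 m².
From P = σAT⁴, T = (P / σA)^(1/4) = (40300 / (5.67×10⁻⁸ × 0.342))^(1/4).
T = (2.08×10^12)^(1/4) = 1200 K.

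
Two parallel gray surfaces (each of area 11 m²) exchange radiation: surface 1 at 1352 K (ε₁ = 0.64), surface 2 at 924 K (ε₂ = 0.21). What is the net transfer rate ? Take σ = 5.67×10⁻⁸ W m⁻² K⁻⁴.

Q ≈ 3.06×10^5 W

For two large parallel gray plates, q = σ(T₁⁴ − T₂⁴) / (1/ε₁ + 1/ε₂ − 1).
1/ε₁ + 1/ε₂ − 1 = 1/0.64 + 1/0.21 − 1 = 5.324.
T₁⁴ − T₂⁴ = 3.34×10^12 − 7.29×10^11 = 2.61×10^12 K⁴.
q = 5.67×10⁻⁸ × 2.61×10^12 / 5.324 = 27800 W/m².
Q = q·A = 27800 × 11 = 3.06×10^5 W.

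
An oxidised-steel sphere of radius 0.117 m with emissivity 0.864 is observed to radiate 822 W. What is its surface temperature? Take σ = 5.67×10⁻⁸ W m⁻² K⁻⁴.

T ≈ 559 K

A = 4πr² = 4π × (0.117)² = 0.172 m².
From P = εσAT⁴, T = (P / εσA)^(1/4) = (822 / (0.864 × 5.67×10⁻⁸ × 0.172))^(1/4).
T = (9.75×10^10)^(1/4) = 559 K.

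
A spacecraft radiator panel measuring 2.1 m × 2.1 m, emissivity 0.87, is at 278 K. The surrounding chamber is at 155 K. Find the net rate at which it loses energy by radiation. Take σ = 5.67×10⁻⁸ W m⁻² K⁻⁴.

A = 2.1 × 2.1 = 4.41 m².
Q = εσA(T⁴ − T_s⁴). T⁴ − T_s⁴ = (278)⁴ − (155)⁴ = 5.97×10^9 − 5.77×10^8 = 5.40×10^9 K⁴.
Q = 0.87 × 5.67×10⁻⁸ × 4.41 × 5.40×10^9 = 1170 W.

Q ≈ 1170 W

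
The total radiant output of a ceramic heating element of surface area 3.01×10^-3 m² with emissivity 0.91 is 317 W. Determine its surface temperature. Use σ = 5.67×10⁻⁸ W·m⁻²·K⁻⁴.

From P = εσAT⁴, T = (P / εσA)^(1/4) = (317 / (0.91 × 5.67×10⁻⁸ × 3.01×10^-3))^(1/4).
T = (2.04×10^12)^(1/4) = 1200 K.

T ≈ 1200 K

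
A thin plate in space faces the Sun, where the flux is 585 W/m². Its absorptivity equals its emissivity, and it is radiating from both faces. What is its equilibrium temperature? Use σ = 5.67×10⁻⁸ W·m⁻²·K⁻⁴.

T ≈ 268 K

Absorbed flux αS = emitted flux 2εσT⁴ per unit area; with α = ε this gives T = (S/2σ)^(1/4).
T = (585 / (2 × 5.67×10⁻⁸))^(1/4) = (5.16×10^9)^(1/4).
T = 268 K.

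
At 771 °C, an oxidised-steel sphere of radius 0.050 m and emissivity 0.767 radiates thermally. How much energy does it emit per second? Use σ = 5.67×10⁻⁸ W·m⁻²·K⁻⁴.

A = 4πr² = 4π × (0.050)² = 0.0314 m².
771 °C = 1044 K.
P = εσAT⁴ = 0.767 × 5.67×10⁻⁸ × 0.0314 × (1044)⁴ = 0.767 × 5.67×10⁻⁸ × 0.0314 × 1.19×10^12.
P = 1620 W.

P ≈ 1620 W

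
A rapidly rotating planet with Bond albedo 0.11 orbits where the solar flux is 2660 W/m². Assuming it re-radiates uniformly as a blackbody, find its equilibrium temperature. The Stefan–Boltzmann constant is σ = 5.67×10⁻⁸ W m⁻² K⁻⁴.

T ≈ 320 K

Power absorbed = (1−a)S·πR²; power emitted = 4πR²σT⁴. Equating and cancelling πR²:
T = ((1−a)S / 4σ)^(1/4) = (2370 / (4 × 5.67×10⁻⁸))^(1/4) = (1.04×10^10)^(1/4).
T = 320 K.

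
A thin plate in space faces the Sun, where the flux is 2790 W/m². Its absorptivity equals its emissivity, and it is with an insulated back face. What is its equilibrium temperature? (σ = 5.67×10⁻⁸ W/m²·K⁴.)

Absorbed flux αS = emitted flux εσT⁴ (one radiating face); with α = ε, T = (S/σ)^(1/4).
T = (2790 / 5.67×10⁻⁸)^(1/4) = (4.92×10^10)^(1/4).
T = 471 K.

T ≈ 471 K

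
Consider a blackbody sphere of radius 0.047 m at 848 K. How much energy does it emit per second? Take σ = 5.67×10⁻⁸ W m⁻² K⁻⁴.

A = 4πr² = 4π × (0.047)² = 0.0278 m².
P = σAT⁴ = 5.67×10⁻⁸ × 0.0278 × (848)⁴ = 5.67×10⁻⁸ × 0.0278 × 5.17×10^11.
P = 814 W.

P ≈ 814 W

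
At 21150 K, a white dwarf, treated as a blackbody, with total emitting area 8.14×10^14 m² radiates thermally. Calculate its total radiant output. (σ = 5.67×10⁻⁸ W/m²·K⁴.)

P ≈ 9.24×10^24 W

P = σAT⁴ = 5.67×10⁻⁸ × 8.14×10^14 × (21150)⁴ = 5.67×10⁻⁸ × 8.14×10^14 × 2.00×10^17.
P = 9.24×10^24 W.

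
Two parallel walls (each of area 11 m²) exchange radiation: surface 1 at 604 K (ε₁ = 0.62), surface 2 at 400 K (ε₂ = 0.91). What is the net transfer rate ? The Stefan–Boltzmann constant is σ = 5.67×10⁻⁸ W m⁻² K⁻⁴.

Q ≈ 39200 W

For two large parallel gray plates, q = σ(T₁⁴ − T₂⁴) / (1/ε₁ + 1/ε₂ − 1).
1/ε₁ + 1/ε₂ − 1 = 1/0.62 + 1/0.91 − 1 = 1.712.
T₁⁴ − T₂⁴ = 1.33×10^11 − 2.56×10^10 = 1.07×10^11 K⁴.
q = 5.67×10⁻⁸ × 1.07×10^11 / 1.712 = 3560 W/m².
Q = q·A = 3560 × 11 = 39200 W.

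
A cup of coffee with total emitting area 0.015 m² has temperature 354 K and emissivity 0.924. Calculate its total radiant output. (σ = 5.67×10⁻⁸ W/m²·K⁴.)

P = εσAT⁴ = 0.924 × 5.67×10⁻⁸ × 0.0150 × (354)⁴ = 0.924 × 5.67×10⁻⁸ × 0.0150 × 1.57×10^10.
P = 12.3 W.

P ≈ 12.3 W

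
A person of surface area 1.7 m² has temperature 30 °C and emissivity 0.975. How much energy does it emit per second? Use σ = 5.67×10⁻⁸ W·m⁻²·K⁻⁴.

P ≈ 792 W

30 °C = 303 K.
Stefan–Boltzmann: P = εσAT⁴ = 0.975 × 5.67×10⁻⁸ × 1.70 × (303)⁴ = 0.975 × 5.67×10⁻⁸ × 1.70 × 8.43×10^9.
P = 792 W.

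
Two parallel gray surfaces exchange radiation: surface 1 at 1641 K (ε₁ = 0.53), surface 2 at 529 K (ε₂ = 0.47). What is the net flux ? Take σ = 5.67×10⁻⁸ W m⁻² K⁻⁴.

q ≈ 1.35×10^5 W/m²

For two large parallel gray plates, q = σ(T₁⁴ − T₂⁴) / (1/ε₁ + 1/ε₂ − 1).
1/ε₁ + 1/ε₂ − 1 = 1/0.53 + 1/0.47 − 1 = 3.014.
T₁⁴ − T₂⁴ = 7.25×10^12 − 7.83×10^10 = 7.17×10^12 K⁴.
q = 5.67×10⁻⁸ × 7.17×10^12 / 3.014 = 1.35×10^5 W/m².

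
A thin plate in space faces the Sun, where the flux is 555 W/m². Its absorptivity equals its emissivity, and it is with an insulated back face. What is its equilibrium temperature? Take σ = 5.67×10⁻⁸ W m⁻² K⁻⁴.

Absorbed flux αS = emitted flux εσT⁴ (one radiating face); with α = ε, T = (S/σ)^(1/4).
T = (555 / 5.67×10⁻⁸)^(1/4) = (9.79×10^9)^(1/4).
T = 315 K.

T ≈ 315 K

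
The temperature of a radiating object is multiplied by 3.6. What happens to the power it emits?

P ∝ T⁴, so the power scales as (3.6)⁴ = 168.

factor ≈ 168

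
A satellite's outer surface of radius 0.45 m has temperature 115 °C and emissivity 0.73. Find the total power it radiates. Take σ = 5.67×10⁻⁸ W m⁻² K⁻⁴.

P ≈ 2390 W

A = 4πr² = 4π × (0.45)² = 2.54 m².
115 °C = 388 K.
Stefan–Boltzmann: P = εσAT⁴ = 0.73 × 5.67×10⁻⁸ × 2.54 × (388)⁴ = 0.73 × 5.67×10⁻⁸ × 2.54 × 2.27×10^10.
P = 2390 W.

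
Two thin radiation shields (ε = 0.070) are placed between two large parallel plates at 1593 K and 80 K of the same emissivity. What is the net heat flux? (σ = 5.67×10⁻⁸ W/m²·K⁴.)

Each of the 3 gaps contributes resistance (2/ε − 1) = 2/0.070 − 1 = 27.57; total = 82.71.
q = σ(T₁⁴ − T₂⁴) / 82.71 = 5.67×10⁻⁸ × 6.44×10^12 / 82.71 = 4410 W/m².

q ≈ 4410 W/m²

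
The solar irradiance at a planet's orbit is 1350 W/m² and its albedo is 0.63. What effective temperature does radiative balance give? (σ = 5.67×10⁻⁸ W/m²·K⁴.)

T ≈ 217 K

Power absorbed = (1−a)S·πR²; power emitted = 4πR²σT⁴. Equating and cancelling πR²:
T = ((1−a)S / 4σ)^(1/4) = (500 / (4 × 5.67×10⁻⁸))^(1/4) = (2.20×10^9)^(1/4).
T = 217 K.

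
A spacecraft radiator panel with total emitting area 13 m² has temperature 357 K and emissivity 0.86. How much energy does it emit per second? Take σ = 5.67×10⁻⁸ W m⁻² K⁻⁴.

P ≈ 10300 W

P = εσAT⁴ = 0.86 × 5.67×10⁻⁸ × 13.0 × (357)⁴ = 0.86 × 5.67×10⁻⁸ × 13.0 × 1.62×10^10.
P = 10300 W.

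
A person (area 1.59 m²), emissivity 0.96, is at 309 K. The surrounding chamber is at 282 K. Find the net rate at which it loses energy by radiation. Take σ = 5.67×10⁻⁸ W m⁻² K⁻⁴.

Q ≈ 242 W

Q = εσA(T⁴ − T_s⁴). T⁴ − T_s⁴ = (309)⁴ − (282)⁴ = 9.12×10^9 − 6.32×10^9 = 2.79×10^9 K⁴.
Q = 0.96 × 5.67×10⁻⁸ × 1.59 × 2.79×10^9 = 242 W.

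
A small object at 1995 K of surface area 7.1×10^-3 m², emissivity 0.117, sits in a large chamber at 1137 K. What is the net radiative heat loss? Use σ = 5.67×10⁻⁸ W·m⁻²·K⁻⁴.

Q ≈ 667 W

Q = εσA(T⁴ − T_s⁴). T⁴ − T_s⁴ = (1995)⁴ − (1137)⁴ = 1.58×10^13 − 1.67×10^12 = 1.42×10^13 K⁴.
Q = 0.117 × 5.67×10⁻⁸ × 7.10×10^-3 × 1.42×10^13 = 667 W.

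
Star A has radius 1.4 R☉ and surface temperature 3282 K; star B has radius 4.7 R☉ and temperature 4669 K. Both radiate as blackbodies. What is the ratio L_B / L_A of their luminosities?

L = 4πR²σT⁴ ∝ R²T⁴, so L_B/L_A = (4.7/1.4)² × (4669/3282)⁴ = 11.3 × 4.10 = 46.2.

L_B/L_A ≈ 46.2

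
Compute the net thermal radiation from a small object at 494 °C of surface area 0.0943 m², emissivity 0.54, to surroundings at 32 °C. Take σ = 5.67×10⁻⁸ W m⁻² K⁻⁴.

Convert: 494 °C = 767 K; 32 °C = 305 K.
Q = εσA(T⁴ − T_s⁴). T⁴ − T_s⁴ = (767)⁴ − (305)⁴ = 3.46×10^11 − 8.65×10^9 = 3.37×10^11 K⁴.
Q = 0.54 × 5.67×10⁻⁸ × 0.0943 × 3.37×10^11 = 974 W.

Q ≈ 974 W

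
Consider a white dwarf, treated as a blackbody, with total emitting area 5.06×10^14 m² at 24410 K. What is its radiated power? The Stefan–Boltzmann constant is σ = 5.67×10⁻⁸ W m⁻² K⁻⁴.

P = σAT⁴ = 5.67×10⁻⁸ × 5.06×10^14 × (24410)⁴ = 5.67×10⁻⁸ × 5.06×10^14 × 3.55×10^17.
P = 1.02×10^25 W.

P ≈ 1.02×10^25 W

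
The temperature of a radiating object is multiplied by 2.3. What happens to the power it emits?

P ∝ T⁴, so the power scales as (2.3)⁴ = 28.0.

factor ≈ 28.0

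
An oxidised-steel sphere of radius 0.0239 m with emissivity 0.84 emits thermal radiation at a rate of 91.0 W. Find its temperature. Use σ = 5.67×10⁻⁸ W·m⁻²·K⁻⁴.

T ≈ 718 K

A = 4πr² = 4π × (0.0239)² = 7.18×10^-3 m².
From P = εσAT⁴, T = (P / εσA)^(1/4) = (91.0 / (0.84 × 5.67×10⁻⁸ × 7.18×10^-3))^(1/4).
T = (2.66×10^11)^(1/4) = 718 K.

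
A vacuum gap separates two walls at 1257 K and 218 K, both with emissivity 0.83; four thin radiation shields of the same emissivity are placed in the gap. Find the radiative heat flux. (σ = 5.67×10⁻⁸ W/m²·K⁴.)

Each of the 5 gaps contributes resistance (2/ε − 1) = 2/0.83 − 1 = 1.410; total = 7.048.
q = σ(T₁⁴ − T₂⁴) / 7.048 = 5.67×10⁻⁸ × 2.49×10^12 / 7.048 = 20100 W/m².

q ≈ 20100 W/m²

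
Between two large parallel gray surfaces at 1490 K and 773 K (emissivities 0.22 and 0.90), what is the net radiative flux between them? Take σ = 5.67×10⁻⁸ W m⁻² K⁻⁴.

For two large parallel gray plates, q = σ(T₁⁴ − T₂⁴) / (1/ε₁ + 1/ε₂ − 1).
1/ε₁ + 1/ε₂ − 1 = 1/0.22 + 1/0.90 − 1 = 4.657.
T₁⁴ − T₂⁴ = 4.93×10^12 − 3.57×10^11 = 4.57×10^12 K⁴.
q = 5.67×10⁻⁸ × 4.57×10^12 / 4.657 = 55700 W/m².

q ≈ 55700 W/m²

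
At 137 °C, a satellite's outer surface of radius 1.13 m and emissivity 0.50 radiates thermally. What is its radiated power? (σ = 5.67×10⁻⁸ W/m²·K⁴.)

A = 4πr² = 4π × (1.13)² = 16.0 m².
137 °C = 410 K.
P = εσAT⁴ = 0.50 × 5.67×10⁻⁸ × 16.0 × (410)⁴ = 0.50 × 5.67×10⁻⁸ × 16.0 × 2.83×10^10.
P = 12900 W.

P ≈ 12900 W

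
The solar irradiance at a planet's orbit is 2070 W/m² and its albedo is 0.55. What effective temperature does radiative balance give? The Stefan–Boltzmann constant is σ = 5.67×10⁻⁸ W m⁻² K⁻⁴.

T ≈ 253 K

Power absorbed = (1−a)S·πR²; power emitted = 4πR²σT⁴. Equating and cancelling πR²:
T = ((1−a)S / 4σ)^(1/4) = (931 / (4 × 5.67×10⁻⁸))^(1/4) = (4.11×10^9)^(1/4).
T = 253 K.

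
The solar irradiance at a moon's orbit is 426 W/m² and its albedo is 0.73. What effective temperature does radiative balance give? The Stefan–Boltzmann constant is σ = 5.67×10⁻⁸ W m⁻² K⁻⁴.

T ≈ 150 K

Power absorbed = (1−a)S·πR²; power emitted = 4πR²σT⁴. Equating and cancelling πR²:
T = ((1−a)S / 4σ)^(1/4) = (115 / (4 × 5.67×10⁻⁸))^(1/4) = (5.07×10^8)^(1/4).
T = 150 K.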